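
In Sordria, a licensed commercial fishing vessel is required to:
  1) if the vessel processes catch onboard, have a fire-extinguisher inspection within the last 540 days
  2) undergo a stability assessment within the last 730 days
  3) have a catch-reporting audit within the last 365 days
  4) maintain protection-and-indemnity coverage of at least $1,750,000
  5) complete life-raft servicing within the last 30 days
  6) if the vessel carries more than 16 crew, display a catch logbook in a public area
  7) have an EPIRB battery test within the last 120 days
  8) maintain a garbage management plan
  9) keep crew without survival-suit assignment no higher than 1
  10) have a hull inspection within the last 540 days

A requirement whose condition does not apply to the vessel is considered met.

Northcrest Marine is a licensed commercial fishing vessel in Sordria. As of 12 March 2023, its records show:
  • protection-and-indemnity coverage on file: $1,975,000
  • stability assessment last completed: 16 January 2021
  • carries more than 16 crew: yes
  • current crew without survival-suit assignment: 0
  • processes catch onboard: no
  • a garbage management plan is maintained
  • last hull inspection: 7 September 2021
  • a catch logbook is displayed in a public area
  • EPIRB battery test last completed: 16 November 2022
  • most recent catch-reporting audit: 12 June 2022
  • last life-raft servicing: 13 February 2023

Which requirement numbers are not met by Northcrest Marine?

1. condition 'processes catch onboard' does not hold → requirement n/a → met
2. stability assessment 785 days ago vs limit 730 → not met
3. catch-reporting audit 273 days ago vs limit 365 → met
4. protection-and-indemnity coverage $1,975,000 ≥ $1,750,000 → met
5. life-raft servicing 27 days ago vs limit 30 → met
6. condition 'carries more than 16 crew' holds; catch logbook present → met
7. EPIRB battery test 116 days ago vs limit 120 → met
8. garbage management plan present → met
9. crew without survival-suit assignment 0 ≤ 1 → met
10. hull inspection 551 days ago vs limit 540 → not met
Not met: 2, 10

2, 10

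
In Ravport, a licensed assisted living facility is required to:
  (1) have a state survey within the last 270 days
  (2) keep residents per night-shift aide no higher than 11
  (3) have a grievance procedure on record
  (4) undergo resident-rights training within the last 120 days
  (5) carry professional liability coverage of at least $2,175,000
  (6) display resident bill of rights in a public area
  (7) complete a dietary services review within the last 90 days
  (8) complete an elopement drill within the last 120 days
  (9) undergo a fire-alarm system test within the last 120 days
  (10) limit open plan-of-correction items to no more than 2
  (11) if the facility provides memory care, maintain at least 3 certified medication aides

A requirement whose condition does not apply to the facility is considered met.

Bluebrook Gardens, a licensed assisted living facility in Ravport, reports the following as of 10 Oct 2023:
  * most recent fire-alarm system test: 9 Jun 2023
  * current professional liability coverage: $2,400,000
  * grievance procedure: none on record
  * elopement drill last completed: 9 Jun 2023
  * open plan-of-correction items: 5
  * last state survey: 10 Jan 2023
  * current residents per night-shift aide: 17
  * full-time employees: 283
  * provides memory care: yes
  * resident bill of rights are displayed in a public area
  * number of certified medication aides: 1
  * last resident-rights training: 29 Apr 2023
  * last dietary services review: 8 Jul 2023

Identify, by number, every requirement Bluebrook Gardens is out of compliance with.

1. state survey 273 days ago vs limit 270 → not met
2. residents per night-shift aide 17 > 11 → not met
3. grievance procedure absent → not met
4. resident-rights training 164 days ago vs limit 120 → not met
5. professional liability coverage $2,400,000 ≥ $2,175,000 → met
6. resident bill of rights present → met
7. dietary services review 94 days ago vs limit 90 → not met
8. elopement drill 123 days ago vs limit 120 → not met
9. fire-alarm system test 123 days ago vs limit 120 → not met
10. open plan-of-correction items 5 > 2 → not met
11. condition 'provides memory care' holds; certified medication aides 1 < 3 → not met
Not met: 1, 2, 3, 4, 7, 8, 9, 10, 11

1, 2, 3, 4, 7, 8, 9, 10, 11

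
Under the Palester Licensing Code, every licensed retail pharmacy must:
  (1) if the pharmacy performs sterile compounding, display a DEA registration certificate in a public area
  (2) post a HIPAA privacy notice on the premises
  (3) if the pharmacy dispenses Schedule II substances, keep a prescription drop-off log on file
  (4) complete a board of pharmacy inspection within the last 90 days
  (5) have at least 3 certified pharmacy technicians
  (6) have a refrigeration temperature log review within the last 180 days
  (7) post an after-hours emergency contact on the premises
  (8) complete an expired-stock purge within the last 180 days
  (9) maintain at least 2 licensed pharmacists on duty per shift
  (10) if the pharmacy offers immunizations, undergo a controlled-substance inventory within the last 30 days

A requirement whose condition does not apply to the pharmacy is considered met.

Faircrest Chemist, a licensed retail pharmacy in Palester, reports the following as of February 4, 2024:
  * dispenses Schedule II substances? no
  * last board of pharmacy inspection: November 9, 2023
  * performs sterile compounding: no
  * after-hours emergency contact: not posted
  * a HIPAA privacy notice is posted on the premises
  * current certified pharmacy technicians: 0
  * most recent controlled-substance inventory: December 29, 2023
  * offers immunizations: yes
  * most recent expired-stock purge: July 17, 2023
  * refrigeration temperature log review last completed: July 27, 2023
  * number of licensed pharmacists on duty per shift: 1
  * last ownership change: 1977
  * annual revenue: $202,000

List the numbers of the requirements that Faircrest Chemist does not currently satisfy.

5, 6, 7, 8, 9, 10

1. condition 'performs sterile compounding' does not hold → requirement n/a → met
2. HIPAA privacy notice present → met
3. condition 'dispenses Schedule II substances' does not hold → requirement n/a → met
4. board of pharmacy inspection 87 days ago vs limit 90 → met
5. certified pharmacy technicians 0 < 3 → not met
6. refrigeration temperature log review 192 days ago vs limit 180 → not met
7. after-hours emergency contact absent → not met
8. expired-stock purge 202 days ago vs limit 180 → not met
9. licensed pharmacists on duty per shift 1 < 2 → not met
10. condition 'offers immunizations' holds; controlled-substance inventory 37 days ago vs limit 30 → not met
Not met: 5, 6, 7, 8, 9, 10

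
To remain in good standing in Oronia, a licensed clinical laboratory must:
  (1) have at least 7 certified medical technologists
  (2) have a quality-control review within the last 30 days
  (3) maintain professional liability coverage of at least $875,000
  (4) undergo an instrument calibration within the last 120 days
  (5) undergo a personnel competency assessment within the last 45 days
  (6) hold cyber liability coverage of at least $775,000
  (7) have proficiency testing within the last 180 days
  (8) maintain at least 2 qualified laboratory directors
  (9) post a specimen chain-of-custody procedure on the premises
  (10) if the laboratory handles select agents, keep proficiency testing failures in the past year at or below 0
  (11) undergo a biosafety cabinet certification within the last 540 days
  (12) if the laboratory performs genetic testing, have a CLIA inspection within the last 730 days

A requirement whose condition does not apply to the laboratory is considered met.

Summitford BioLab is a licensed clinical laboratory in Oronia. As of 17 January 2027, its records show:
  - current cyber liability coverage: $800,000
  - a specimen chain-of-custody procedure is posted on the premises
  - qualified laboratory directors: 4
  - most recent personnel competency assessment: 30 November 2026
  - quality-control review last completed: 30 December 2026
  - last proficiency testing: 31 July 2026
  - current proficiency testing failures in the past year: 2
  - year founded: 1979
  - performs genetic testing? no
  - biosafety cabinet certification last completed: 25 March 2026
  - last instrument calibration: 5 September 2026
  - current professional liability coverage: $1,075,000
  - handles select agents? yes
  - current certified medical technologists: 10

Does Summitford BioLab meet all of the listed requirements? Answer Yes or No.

No

1. certified medical technologists 10 ≥ 7 → met
2. quality-control review 18 days ago vs limit 30 → met
3. professional liability coverage $1,075,000 ≥ $875,000 → met
4. instrument calibration 134 days ago vs limit 120 → not met
5. personnel competency assessment 48 days ago vs limit 45 → not met
6. cyber liability coverage $800,000 ≥ $775,000 → met
7. proficiency testing 170 days ago vs limit 180 → met
8. qualified laboratory directors 4 ≥ 2 → met
9. specimen chain-of-custody procedure present → met
10. condition 'handles select agents' holds; proficiency testing failures in the past year 2 > 0 → not met
11. biosafety cabinet certification 298 days ago vs limit 540 → met
12. condition 'performs genetic testing' does not hold → requirement n/a → met
Not met: 4, 5, 10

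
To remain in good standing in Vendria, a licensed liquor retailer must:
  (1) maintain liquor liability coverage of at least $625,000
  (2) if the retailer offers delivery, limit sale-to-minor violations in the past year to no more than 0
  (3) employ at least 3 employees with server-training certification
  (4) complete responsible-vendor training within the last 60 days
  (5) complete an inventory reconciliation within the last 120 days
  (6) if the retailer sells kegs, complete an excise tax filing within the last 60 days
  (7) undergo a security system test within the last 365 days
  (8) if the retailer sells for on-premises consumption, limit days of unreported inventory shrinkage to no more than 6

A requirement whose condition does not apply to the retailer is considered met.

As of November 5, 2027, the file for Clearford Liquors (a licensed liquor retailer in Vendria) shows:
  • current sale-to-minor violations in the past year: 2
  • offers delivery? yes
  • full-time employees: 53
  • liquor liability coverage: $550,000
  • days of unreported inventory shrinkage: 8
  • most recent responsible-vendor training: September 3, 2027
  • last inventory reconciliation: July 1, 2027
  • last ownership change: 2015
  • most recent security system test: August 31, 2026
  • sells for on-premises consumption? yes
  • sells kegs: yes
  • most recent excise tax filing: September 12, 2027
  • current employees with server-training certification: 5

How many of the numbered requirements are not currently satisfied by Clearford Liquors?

6

1. liquor liability coverage $550,000 < $625,000 → not met
2. condition 'offers delivery' holds; sale-to-minor violations in the past year 2 > 0 → not met
3. employees with server-training certification 5 ≥ 3 → met
4. responsible-vendor training 63 days ago vs limit 60 → not met
5. inventory reconciliation 127 days ago vs limit 120 → not met
6. condition 'sells kegs' holds; excise tax filing 54 days ago vs limit 60 → met
7. security system test 431 days ago vs limit 365 → not met
8. condition 'sells for on-premises consumption' holds; days of unreported inventory shrinkage 8 > 6 → not met
Not met: 6 of 8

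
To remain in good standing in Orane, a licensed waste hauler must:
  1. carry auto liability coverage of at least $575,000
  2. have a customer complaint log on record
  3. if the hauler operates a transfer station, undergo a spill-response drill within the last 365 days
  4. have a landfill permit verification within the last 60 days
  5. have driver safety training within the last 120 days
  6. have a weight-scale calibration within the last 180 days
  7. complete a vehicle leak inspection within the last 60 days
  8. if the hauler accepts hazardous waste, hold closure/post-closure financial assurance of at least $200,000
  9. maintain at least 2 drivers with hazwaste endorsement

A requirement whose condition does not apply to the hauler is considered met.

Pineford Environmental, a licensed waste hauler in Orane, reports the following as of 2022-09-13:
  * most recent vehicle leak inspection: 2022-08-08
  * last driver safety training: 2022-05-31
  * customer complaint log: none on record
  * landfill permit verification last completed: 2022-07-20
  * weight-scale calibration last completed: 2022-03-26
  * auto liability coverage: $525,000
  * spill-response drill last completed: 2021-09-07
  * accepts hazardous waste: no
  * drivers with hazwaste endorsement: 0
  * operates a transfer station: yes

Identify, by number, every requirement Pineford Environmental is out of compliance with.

1. auto liability coverage $525,000 < $575,000 → not met
2. customer complaint log absent → not met
3. condition 'operates a transfer station' holds; spill-response drill 371 days ago vs limit 365 → not met
4. landfill permit verification 55 days ago vs limit 60 → met
5. driver safety training 105 days ago vs limit 120 → met
6. weight-scale calibration 171 days ago vs limit 180 → met
7. vehicle leak inspection 36 days ago vs limit 60 → met
8. condition 'accepts hazardous waste' does not hold → requirement n/a → met
9. drivers with hazwaste endorsement 0 < 2 → not met
Not met: 1, 2, 3, 9

1, 2, 3, 9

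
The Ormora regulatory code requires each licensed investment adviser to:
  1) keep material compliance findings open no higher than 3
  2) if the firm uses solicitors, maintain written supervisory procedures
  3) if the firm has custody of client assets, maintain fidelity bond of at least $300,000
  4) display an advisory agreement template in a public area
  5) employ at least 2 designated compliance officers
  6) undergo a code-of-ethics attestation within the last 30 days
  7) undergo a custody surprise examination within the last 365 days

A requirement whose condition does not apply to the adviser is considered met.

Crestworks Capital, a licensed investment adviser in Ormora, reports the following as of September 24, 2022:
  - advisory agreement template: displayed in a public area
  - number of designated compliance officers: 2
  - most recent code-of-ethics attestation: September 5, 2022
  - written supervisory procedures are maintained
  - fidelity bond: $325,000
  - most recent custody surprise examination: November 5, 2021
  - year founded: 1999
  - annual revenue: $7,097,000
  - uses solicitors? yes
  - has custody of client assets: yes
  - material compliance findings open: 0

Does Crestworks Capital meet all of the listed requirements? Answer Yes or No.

Yes

1. material compliance findings open 0 ≤ 3 → met
2. condition 'uses solicitors' holds; written supervisory procedures present → met
3. condition 'has custody of client assets' holds; fidelity bond $325,000 ≥ $300,000 → met
4. advisory agreement template present → met
5. designated compliance officers 2 ≥ 2 → met
6. code-of-ethics attestation 19 days ago vs limit 30 → met
7. custody surprise examination 323 days ago vs limit 365 → met
All met.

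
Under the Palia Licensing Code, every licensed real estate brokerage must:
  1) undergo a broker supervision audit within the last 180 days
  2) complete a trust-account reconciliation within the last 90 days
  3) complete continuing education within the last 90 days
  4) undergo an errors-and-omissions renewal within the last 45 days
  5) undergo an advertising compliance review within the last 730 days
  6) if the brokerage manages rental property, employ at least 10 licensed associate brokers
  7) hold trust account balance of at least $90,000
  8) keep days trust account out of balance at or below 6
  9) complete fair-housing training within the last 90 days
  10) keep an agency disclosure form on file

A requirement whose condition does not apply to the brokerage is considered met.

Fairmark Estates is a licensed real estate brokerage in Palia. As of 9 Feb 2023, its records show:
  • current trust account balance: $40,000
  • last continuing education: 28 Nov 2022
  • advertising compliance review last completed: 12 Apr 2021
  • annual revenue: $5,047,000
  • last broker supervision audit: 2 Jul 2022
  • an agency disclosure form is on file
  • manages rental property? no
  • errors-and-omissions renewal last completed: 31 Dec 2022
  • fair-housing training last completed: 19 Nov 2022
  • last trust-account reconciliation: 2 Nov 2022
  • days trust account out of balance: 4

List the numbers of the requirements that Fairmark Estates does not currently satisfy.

1. broker supervision audit 222 days ago vs limit 180 → not met
2. trust-account reconciliation 99 days ago vs limit 90 → not met
3. continuing education 73 days ago vs limit 90 → met
4. errors-and-omissions renewal 40 days ago vs limit 45 → met
5. advertising compliance review 668 days ago vs limit 730 → met
6. condition 'manages rental property' does not hold → requirement n/a → met
7. trust account balance $40,000 < $90,000 → not met
8. days trust account out of balance 4 ≤ 6 → met
9. fair-housing training 82 days ago vs limit 90 → met
10. agency disclosure form present → met
Not met: 1, 2, 7

1, 2, 7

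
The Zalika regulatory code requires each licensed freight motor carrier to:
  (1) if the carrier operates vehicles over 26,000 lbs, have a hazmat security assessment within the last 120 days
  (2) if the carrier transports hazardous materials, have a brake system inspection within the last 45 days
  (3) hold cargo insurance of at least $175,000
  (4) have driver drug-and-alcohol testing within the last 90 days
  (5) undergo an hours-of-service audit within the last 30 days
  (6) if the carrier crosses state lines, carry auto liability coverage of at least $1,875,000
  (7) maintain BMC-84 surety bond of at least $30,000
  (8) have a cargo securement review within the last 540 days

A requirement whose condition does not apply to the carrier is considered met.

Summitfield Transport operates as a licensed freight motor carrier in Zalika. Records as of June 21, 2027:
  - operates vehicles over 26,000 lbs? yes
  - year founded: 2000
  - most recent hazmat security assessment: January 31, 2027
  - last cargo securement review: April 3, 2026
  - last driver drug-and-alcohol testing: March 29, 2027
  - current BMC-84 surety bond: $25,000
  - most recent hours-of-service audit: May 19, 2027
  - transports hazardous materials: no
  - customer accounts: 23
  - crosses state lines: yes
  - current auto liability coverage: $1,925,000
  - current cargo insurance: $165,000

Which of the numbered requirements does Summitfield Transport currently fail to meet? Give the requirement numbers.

1, 3, 5, 7

1. condition 'operates vehicles over 26,000 lbs' holds; hazmat security assessment 141 days ago vs limit 120 → not met
2. condition 'transports hazardous materials' does not hold → requirement n/a → met
3. cargo insurance $165,000 < $175,000 → not met
4. driver drug-and-alcohol testing 84 days ago vs limit 90 → met
5. hours-of-service audit 33 days ago vs limit 30 → not met
6. condition 'crosses state lines' holds; auto liability coverage $1,925,000 ≥ $1,875,000 → met
7. BMC-84 surety bond $25,000 < $30,000 → not met
8. cargo securement review 444 days ago vs limit 540 → met
Not met: 1, 3, 5, 7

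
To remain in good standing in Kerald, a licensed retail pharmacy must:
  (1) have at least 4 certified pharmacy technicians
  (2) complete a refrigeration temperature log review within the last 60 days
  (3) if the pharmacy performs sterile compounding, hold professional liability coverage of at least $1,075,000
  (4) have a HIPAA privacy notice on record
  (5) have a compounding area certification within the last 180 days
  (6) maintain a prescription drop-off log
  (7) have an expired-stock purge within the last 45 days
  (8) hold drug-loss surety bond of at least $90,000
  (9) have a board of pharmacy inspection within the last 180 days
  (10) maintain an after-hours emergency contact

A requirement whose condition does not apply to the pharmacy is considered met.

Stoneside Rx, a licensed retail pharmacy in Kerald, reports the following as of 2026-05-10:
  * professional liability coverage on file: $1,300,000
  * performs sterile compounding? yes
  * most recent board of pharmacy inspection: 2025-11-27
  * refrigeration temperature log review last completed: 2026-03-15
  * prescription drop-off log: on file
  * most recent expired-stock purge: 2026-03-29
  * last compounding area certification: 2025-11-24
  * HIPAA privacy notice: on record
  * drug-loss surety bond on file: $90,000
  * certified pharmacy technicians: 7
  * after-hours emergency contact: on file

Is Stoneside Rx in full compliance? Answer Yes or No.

1. certified pharmacy technicians 7 ≥ 4 → met
2. refrigeration temperature log review 56 days ago vs limit 60 → met
3. condition 'performs sterile compounding' holds; professional liability coverage $1,300,000 ≥ $1,075,000 → met
4. HIPAA privacy notice present → met
5. compounding area certification 167 days ago vs limit 180 → met
6. prescription drop-off log present → met
7. expired-stock purge 42 days ago vs limit 45 → met
8. drug-loss surety bond $90,000 ≥ $90,000 → met
9. board of pharmacy inspection 164 days ago vs limit 180 → met
10. after-hours emergency contact present → met
All met.

Yes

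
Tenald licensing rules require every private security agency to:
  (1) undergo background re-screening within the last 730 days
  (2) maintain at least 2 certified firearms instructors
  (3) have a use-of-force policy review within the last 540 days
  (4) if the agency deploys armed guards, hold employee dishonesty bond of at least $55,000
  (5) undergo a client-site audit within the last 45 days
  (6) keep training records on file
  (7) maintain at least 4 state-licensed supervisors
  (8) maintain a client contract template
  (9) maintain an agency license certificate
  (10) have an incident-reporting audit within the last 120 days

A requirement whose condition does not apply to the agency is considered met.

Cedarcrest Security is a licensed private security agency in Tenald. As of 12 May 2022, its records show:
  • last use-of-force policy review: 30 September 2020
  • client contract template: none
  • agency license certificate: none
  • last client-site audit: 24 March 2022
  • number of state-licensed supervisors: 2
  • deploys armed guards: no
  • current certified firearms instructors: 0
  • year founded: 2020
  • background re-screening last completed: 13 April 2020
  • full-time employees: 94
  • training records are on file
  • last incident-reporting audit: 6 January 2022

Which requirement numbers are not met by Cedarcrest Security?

1. background re-screening 759 days ago vs limit 730 → not met
2. certified firearms instructors 0 < 2 → not met
3. use-of-force policy review 589 days ago vs limit 540 → not met
4. condition 'deploys armed guards' does not hold → requirement n/a → met
5. client-site audit 49 days ago vs limit 45 → not met
6. training records present → met
7. state-licensed supervisors 2 < 4 → not met
8. client contract template absent → not met
9. agency license certificate absent → not met
10. incident-reporting audit 126 days ago vs limit 120 → not met
Not met: 1, 2, 3, 5, 7, 8, 9, 10

1, 2, 3, 5, 7, 8, 9, 10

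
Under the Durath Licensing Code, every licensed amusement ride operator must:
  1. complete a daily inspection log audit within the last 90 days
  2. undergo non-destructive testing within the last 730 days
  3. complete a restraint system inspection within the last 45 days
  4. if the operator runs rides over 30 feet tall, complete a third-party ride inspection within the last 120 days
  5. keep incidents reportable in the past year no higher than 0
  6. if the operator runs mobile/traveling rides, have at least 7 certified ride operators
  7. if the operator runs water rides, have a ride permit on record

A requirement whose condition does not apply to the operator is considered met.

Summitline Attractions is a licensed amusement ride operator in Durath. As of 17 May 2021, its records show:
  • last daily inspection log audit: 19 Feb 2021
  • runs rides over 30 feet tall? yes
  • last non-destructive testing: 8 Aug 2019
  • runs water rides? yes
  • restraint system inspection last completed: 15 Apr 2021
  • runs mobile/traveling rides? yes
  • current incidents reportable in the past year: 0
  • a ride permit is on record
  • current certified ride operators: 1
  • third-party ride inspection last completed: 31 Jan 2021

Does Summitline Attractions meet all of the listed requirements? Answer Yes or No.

No

1. daily inspection log audit 87 days ago vs limit 90 → met
2. non-destructive testing 648 days ago vs limit 730 → met
3. restraint system inspection 32 days ago vs limit 45 → met
4. condition 'runs rides over 30 feet tall' holds; third-party ride inspection 106 days ago vs limit 120 → met
5. incidents reportable in the past year 0 ≤ 0 → met
6. condition 'runs mobile/traveling rides' holds; certified ride operators 1 < 7 → not met
7. condition 'runs water rides' holds; ride permit present → met
Not met: 6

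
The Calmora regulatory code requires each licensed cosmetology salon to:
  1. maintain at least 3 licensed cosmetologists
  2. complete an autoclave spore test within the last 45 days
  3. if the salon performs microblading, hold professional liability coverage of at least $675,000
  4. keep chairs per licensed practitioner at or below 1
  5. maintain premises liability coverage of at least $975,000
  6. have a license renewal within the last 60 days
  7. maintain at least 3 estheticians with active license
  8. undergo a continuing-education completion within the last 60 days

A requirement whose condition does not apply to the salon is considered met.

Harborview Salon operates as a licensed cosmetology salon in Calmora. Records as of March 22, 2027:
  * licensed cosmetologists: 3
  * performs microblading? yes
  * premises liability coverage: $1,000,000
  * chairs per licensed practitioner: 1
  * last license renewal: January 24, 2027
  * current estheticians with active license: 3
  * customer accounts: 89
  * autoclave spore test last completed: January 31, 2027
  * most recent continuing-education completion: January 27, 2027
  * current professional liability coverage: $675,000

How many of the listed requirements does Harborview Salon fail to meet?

1. licensed cosmetologists 3 ≥ 3 → met
2. autoclave spore test 50 days ago vs limit 45 → not met
3. condition 'performs microblading' holds; professional liability coverage $675,000 ≥ $675,000 → met
4. chairs per licensed practitioner 1 ≤ 1 → met
5. premises liability coverage $1,000,000 ≥ $975,000 → met
6. license renewal 57 days ago vs limit 60 → met
7. estheticians with active license 3 ≥ 3 → met
8. continuing-education completion 54 days ago vs limit 60 → met
Not met: 1 of 8

1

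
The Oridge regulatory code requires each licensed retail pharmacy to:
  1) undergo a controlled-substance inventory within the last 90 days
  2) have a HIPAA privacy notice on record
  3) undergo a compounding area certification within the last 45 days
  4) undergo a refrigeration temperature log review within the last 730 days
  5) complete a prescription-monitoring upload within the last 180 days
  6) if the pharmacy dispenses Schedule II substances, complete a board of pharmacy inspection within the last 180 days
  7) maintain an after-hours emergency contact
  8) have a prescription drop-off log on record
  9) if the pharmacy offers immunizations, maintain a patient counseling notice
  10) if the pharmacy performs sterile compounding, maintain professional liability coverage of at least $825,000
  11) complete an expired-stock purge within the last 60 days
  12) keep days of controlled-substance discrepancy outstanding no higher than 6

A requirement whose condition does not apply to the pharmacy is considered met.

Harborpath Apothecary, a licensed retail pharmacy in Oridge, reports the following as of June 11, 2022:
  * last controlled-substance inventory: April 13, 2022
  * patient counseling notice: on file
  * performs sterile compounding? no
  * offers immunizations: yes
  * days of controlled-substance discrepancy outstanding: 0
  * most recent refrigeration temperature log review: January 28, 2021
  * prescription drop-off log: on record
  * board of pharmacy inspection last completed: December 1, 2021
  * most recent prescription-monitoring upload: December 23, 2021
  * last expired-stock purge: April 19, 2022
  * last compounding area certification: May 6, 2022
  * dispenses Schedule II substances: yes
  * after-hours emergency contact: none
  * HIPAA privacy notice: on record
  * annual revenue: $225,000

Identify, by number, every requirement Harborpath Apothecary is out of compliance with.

1. controlled-substance inventory 59 days ago vs limit 90 → met
2. HIPAA privacy notice present → met
3. compounding area certification 36 days ago vs limit 45 → met
4. refrigeration temperature log review 499 days ago vs limit 730 → met
5. prescription-monitoring upload 170 days ago vs limit 180 → met
6. condition 'dispenses Schedule II substances' holds; board of pharmacy inspection 192 days ago vs limit 180 → not met
7. after-hours emergency contact absent → not met
8. prescription drop-off log present → met
9. condition 'offers immunizations' holds; patient counseling notice present → met
10. condition 'performs sterile compounding' does not hold → requirement n/a → met
11. expired-stock purge 53 days ago vs limit 60 → met
12. days of controlled-substance discrepancy outstanding 0 ≤ 6 → met
Not met: 6, 7

6, 7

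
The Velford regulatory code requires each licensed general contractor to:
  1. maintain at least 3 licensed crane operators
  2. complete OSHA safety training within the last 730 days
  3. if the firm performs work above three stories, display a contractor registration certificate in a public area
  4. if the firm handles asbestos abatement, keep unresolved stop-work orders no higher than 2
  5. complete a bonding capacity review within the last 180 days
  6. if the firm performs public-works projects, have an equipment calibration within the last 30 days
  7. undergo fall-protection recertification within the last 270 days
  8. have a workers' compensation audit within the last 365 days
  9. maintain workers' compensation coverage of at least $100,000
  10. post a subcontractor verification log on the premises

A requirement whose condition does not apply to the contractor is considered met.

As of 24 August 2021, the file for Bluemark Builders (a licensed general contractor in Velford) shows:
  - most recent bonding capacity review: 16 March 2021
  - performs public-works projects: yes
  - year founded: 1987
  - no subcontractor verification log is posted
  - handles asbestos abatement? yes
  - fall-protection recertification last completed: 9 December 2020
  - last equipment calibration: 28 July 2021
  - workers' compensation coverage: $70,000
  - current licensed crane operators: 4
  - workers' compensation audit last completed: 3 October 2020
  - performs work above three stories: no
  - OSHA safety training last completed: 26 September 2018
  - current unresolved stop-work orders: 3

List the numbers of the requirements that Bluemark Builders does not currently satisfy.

2, 4, 9, 10

1. licensed crane operators 4 ≥ 3 → met
2. OSHA safety training 1063 days ago vs limit 730 → not met
3. condition 'performs work above three stories' does not hold → requirement n/a → met
4. condition 'handles asbestos abatement' holds; unresolved stop-work orders 3 > 2 → not met
5. bonding capacity review 161 days ago vs limit 180 → met
6. condition 'performs public-works projects' holds; equipment calibration 27 days ago vs limit 30 → met
7. fall-protection recertification 258 days ago vs limit 270 → met
8. workers' compensation audit 325 days ago vs limit 365 → met
9. workers' compensation coverage $70,000 < $100,000 → not met
10. subcontractor verification log absent → not met
Not met: 2, 4, 9, 10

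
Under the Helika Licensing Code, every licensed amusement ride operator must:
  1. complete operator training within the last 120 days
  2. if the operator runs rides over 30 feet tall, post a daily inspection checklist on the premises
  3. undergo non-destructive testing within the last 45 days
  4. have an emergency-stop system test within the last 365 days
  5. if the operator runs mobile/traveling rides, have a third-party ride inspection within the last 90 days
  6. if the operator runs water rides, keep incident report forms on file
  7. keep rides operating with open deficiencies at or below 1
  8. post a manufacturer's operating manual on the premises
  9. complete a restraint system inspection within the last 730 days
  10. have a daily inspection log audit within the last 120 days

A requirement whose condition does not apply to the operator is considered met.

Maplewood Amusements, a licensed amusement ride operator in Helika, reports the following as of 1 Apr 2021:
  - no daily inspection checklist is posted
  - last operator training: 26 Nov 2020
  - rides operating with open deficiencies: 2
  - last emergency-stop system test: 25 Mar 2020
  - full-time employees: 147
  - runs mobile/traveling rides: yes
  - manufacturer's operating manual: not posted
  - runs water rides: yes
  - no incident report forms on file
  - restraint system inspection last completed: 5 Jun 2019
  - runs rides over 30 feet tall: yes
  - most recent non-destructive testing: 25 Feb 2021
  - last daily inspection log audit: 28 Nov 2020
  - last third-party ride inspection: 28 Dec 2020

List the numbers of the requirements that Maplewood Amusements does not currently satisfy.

1, 2, 4, 5, 6, 7, 8, 10

1. operator training 126 days ago vs limit 120 → not met
2. condition 'runs rides over 30 feet tall' holds; daily inspection checklist absent → not met
3. non-destructive testing 35 days ago vs limit 45 → met
4. emergency-stop system test 372 days ago vs limit 365 → not met
5. condition 'runs mobile/traveling rides' holds; third-party ride inspection 94 days ago vs limit 90 → not met
6. condition 'runs water rides' holds; incident report forms absent → not met
7. rides operating with open deficiencies 2 > 1 → not met
8. manufacturer's operating manual absent → not met
9. restraint system inspection 666 days ago vs limit 730 → met
10. daily inspection log audit 124 days ago vs limit 120 → not met
Not met: 1, 2, 4, 5, 6, 7, 8, 10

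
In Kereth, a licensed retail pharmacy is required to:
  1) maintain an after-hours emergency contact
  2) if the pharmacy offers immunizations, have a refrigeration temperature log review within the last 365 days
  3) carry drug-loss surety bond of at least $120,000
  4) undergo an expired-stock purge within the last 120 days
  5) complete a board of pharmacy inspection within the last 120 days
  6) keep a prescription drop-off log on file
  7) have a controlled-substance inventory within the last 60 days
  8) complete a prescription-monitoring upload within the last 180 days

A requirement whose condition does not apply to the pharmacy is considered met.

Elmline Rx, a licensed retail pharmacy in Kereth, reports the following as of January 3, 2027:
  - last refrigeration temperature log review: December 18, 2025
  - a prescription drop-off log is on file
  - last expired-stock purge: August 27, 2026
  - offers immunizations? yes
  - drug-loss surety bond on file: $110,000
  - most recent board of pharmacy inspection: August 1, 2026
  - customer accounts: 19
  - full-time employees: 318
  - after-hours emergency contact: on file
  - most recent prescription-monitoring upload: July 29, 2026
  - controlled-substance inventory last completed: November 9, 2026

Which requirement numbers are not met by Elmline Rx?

2, 3, 4, 5

1. after-hours emergency contact present → met
2. condition 'offers immunizations' holds; refrigeration temperature log review 381 days ago vs limit 365 → not met
3. drug-loss surety bond $110,000 < $120,000 → not met
4. expired-stock purge 129 days ago vs limit 120 → not met
5. board of pharmacy inspection 155 days ago vs limit 120 → not met
6. prescription drop-off log present → met
7. controlled-substance inventory 55 days ago vs limit 60 → met
8. prescription-monitoring upload 158 days ago vs limit 180 → met
Not met: 2, 3, 4, 5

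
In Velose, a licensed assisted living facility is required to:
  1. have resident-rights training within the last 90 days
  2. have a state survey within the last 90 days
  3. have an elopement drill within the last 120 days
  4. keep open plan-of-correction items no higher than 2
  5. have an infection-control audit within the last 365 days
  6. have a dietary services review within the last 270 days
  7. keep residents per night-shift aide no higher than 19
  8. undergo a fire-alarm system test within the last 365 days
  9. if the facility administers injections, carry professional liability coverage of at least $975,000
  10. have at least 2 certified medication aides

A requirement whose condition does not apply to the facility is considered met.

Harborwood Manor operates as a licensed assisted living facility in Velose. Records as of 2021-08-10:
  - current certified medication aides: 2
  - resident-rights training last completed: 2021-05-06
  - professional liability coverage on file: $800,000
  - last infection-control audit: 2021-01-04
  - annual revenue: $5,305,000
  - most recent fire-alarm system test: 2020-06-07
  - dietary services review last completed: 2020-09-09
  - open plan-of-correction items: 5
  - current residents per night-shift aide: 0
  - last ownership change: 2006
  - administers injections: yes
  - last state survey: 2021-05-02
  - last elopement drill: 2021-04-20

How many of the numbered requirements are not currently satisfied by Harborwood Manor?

1. resident-rights training 96 days ago vs limit 90 → not met
2. state survey 100 days ago vs limit 90 → not met
3. elopement drill 112 days ago vs limit 120 → met
4. open plan-of-correction items 5 > 2 → not met
5. infection-control audit 218 days ago vs limit 365 → met
6. dietary services review 335 days ago vs limit 270 → not met
7. residents per night-shift aide 0 ≤ 19 → met
8. fire-alarm system test 429 days ago vs limit 365 → not met
9. condition 'administers injections' holds; professional liability coverage $800,000 < $975,000 → not met
10. certified medication aides 2 ≥ 2 → met
Not met: 6 of 10

6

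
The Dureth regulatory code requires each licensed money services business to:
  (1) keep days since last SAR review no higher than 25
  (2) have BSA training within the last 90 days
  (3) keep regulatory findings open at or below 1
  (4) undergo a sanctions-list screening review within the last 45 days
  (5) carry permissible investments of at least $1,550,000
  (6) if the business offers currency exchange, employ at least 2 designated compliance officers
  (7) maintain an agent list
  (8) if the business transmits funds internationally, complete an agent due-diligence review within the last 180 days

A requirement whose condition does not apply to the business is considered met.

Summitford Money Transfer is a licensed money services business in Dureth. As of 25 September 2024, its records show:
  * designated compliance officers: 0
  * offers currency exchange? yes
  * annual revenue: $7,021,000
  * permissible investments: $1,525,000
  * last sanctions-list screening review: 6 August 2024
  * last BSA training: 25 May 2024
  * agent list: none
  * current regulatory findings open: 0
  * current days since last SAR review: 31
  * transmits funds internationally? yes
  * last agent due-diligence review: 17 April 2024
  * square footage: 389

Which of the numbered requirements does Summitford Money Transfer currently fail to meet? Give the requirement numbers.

1. days since last SAR review 31 > 25 → not met
2. BSA training 123 days ago vs limit 90 → not met
3. regulatory findings open 0 ≤ 1 → met
4. sanctions-list screening review 50 days ago vs limit 45 → not met
5. permissible investments $1,525,000 < $1,550,000 → not met
6. condition 'offers currency exchange' holds; designated compliance officers 0 < 2 → not met
7. agent list absent → not met
8. condition 'transmits funds internationally' holds; agent due-diligence review 161 days ago vs limit 180 → met
Not met: 1, 2, 4, 5, 6, 7

1, 2, 4, 5, 6, 7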